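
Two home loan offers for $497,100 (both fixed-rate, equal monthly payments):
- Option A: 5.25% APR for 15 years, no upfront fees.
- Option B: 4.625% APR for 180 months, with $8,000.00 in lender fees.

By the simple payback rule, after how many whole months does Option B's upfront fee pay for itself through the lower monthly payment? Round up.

50 months

Option A: monthly rate = 5.25%/12 = 0.0043750; payment = 497,100 × 0.0043750 / (1 − (1+0.0043750)^−180) = $3,996.08.
Option B: at 4.625% the monthly rate is 0.0038542, so the payment is 497,100 × 0.0038542 / (1 − 1.0038542^−180) = $3,834.62.
Monthly savings = $3,996.08 − $3,834.62 = $161.46.
Break-even = $8,000.00 / $161.46 = 49.55 → 50 months.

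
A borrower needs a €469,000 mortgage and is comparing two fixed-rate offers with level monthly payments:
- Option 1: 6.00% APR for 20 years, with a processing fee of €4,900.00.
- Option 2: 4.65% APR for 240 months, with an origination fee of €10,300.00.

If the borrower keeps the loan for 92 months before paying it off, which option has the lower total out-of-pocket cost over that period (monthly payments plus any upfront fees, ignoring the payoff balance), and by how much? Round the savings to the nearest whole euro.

Option 1: at 6.00% the monthly rate is 0.0050000, so the payment is 469,000 × 0.0050000 / (1 − 1.0050000^−240) = €3,360.06.
Option 2: monthly rate = 4.65%/12 = 0.0038750; payment = 469,000 × 0.0038750 / (1 − (1+0.0038750)^−240) = €3,005.23.
Over 92 months: Option 1 costs 92 × €3,360.06 + €4,900.00 = €314,025.52; Option 2 costs 92 × €3,005.23 + €10,300.00 = €286,781.16.
Option 2 is cheaper by €314,025.52 − €286,781.16 = €27,244.36.

Option 2 by €27,244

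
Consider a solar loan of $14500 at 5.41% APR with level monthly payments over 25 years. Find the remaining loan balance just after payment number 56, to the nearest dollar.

$13,045

With monthly rate i = 5.41%/12 = 0.0045083, the balance after k of n payments is P · [(1+i)^n − (1+i)^k] / [(1+i)^n − 1].
(1+0.0045083)^300 = 3.85534452 and (1+0.0045083)^56 = 1.28646644, so the balance is 14,500 × (3.85534452 − 1.28646644) / (3.85534452 − 1) = $13,045.27.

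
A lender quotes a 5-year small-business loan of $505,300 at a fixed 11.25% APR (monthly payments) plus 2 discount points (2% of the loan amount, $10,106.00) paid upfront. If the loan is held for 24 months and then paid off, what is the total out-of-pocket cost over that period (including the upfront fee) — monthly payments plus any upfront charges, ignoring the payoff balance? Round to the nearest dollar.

$275,295

At 11.25% the monthly rate is 0.0093750, so the payment is 505,300 × 0.0093750 / (1 − 1.0093750^−60) = $11,049.55.
Total outlay = 24 × $11,049.55 + $10,106.00 = $275,295.20.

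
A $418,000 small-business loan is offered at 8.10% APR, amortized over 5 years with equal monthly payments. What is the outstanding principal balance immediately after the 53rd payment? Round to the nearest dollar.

$57,895

With monthly rate i = 8.1%/12 = 0.0067500, the balance after k of n payments is P · [(1+i)^n − (1+i)^k] / [(1+i)^n − 1].
(1+0.0067500)^60 = 1.49726370 and (1+0.0067500)^53 = 1.42839009, so the balance is 418,000 × (1.49726370 − 1.42839009) / (1.49726370 − 1) = $57,895.18.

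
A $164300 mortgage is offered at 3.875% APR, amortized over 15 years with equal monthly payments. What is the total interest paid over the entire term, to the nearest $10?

Monthly rate = 3.875%/12 = 0.0032292; payment = 164,300 × 0.0032292 / (1 − (1+0.0032292)^−180) = $1,205.04.
Total paid = 180 × $1,205.04 = $216,907.20; interest = $216,907.20 − $164,300 = $52,607.20.

$52,610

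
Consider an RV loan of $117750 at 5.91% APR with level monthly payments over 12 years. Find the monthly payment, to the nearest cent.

$1,143.59

At 5.91% the monthly rate is 0.0049250, so the payment is 117,750 × 0.0049250 / (1 − 1.0049250^−144) = $1,143.59.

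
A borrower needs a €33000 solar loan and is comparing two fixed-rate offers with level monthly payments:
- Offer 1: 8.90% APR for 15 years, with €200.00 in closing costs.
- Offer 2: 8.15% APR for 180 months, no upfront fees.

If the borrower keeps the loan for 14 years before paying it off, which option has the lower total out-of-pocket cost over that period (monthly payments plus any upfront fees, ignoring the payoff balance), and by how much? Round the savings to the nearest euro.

Offer 1: monthly rate = 8.9%/12 = 0.0074167; payment = 33,000 × 0.0074167 / (1 − (1+0.0074167)^−180) = €332.75.
Offer 2: at 8.15% the monthly rate is 0.0067917, so the payment is 33,000 × 0.0067917 / (1 − 1.0067917^−180) = €318.23.
Over 168 months: Offer 1 costs 168 × €332.75 + €200.00 = €56,102.00; Offer 2 costs 168 × €318.23 = €53,462.64.
Offer 2 is cheaper by €56,102.00 − €53,462.64 = €2,639.36.

Offer 2 by €2,639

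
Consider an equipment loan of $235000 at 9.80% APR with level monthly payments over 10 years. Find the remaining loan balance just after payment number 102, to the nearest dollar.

With monthly rate i = 9.8%/12 = 0.0081667, the balance after k of n payments is P · [(1+i)^n − (1+i)^k] / [(1+i)^n − 1].
(1+0.0081667)^120 = 2.65387275 and (1+0.0081667)^102 = 2.29244054, so the balance is 235,000 × (2.65387275 − 2.29244054) / (2.65387275 − 1) = $51,356.17.

$51,356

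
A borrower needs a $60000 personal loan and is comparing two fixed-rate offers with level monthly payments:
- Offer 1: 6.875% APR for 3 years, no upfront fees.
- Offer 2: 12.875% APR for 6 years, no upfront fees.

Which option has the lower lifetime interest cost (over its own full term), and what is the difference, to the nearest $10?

Offer 1: monthly rate = 6.875%/12 = 0.0057292; payment = 60,000 × 0.0057292 / (1 − (1+0.0057292)^−36) = $1,849.20.
Total interest on Offer 1 = 36 × $1,849.20 − $60,000 = $6,571.20.
Offer 2: monthly rate = 12.875%/12 = 0.0107292; payment = 60,000 × 0.0107292 / (1 − (1+0.0107292)^−72) = $1,200.49.
Total interest on Offer 2 = 72 × $1,200.49 − $60,000 = $26,435.28.
Offer 1 is lower by $19,864.08.

Offer 1 by $19,860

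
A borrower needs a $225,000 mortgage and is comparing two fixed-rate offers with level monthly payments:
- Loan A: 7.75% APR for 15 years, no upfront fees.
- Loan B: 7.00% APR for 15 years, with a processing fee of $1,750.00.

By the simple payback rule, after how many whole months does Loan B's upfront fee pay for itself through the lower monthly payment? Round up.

Loan A: monthly rate = 7.75%/12 = 0.0064583; payment = 225,000 × 0.0064583 / (1 − (1+0.0064583)^−180) = $2,117.87.
Loan B: monthly rate = 7%/12 = 0.0058333; payment = 225,000 × 0.0058333 / (1 − (1+0.0058333)^−180) = $2,022.36.
Monthly savings = $2,117.87 − $2,022.36 = $95.51.
Break-even = $1,750.00 / $95.51 = 18.32 → 19 months.

19 months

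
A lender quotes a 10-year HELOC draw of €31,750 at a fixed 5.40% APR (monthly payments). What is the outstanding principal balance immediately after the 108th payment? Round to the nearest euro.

With monthly rate i = 5.4%/12 = 0.0045000, the balance after k of n payments is P · [(1+i)^n − (1+i)^k] / [(1+i)^n − 1].
(1+0.0045000)^120 = 1.71392941 and (1+0.0045000)^108 = 1.62402847, so the balance is 31,750 × (1.71392941 − 1.62402847) / (1.71392941 − 1) = €3,998.09.

€3,998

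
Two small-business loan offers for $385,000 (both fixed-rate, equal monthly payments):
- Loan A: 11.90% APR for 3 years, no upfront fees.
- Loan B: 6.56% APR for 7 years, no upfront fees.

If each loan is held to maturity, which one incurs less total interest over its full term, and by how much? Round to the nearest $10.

Loan A: monthly rate = 11.9%/12 = 0.0099167; payment = 385,000 × 0.0099167 / (1 − (1+0.0099167)^−36) = $12,769.13.
Total interest on Loan A = 36 × $12,769.13 − $385,000 = $74,688.68.
Loan B: monthly rate = 6.56%/12 = 0.0054667; payment = 385,000 × 0.0054667 / (1 − (1+0.0054667)^−84) = $5,728.22.
Total interest on Loan B = 84 × $5,728.22 − $385,000 = $96,170.48.
Loan A is lower by $21,481.80.

Loan A by $21,480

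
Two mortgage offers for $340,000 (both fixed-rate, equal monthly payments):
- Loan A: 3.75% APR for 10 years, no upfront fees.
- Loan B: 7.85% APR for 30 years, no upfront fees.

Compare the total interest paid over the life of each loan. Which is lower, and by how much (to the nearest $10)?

Loan A by $477,110

Loan A: monthly rate = 3.75%/12 = 0.0031250; payment = 340,000 × 0.0031250 / (1 − (1+0.0031250)^−120) = $3,402.08.
Total interest on Loan A = 120 × $3,402.08 − $340,000 = $68,249.60.
Loan B: at 7.85% the monthly rate is 0.0065417, so the payment is 340,000 × 0.0065417 / (1 − 1.0065417^−360) = $2,459.34.
Total interest on Loan B = 360 × $2,459.34 − $340,000 = $545,362.40.
Loan A is lower by $477,112.80.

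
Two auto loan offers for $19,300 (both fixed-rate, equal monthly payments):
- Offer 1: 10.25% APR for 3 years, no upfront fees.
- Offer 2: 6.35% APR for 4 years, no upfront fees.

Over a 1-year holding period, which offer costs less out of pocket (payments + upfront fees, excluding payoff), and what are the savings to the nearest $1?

Offer 1: monthly rate = 10.25%/12 = 0.0085417; payment = 19,300 × 0.0085417 / (1 − (1+0.0085417)^−36) = $625.02.
Offer 2: monthly rate = 6.35%/12 = 0.0052917; payment = 19,300 × 0.0052917 / (1 − (1+0.0052917)^−48) = $456.36.
Over 12 months: Offer 1 costs 12 × $625.02 = $7,500.24; Offer 2 costs 12 × $456.36 = $5,476.32.
Offer 2 is cheaper by $7,500.24 − $5,476.32 = $2,023.92.

Offer 2 by $2,024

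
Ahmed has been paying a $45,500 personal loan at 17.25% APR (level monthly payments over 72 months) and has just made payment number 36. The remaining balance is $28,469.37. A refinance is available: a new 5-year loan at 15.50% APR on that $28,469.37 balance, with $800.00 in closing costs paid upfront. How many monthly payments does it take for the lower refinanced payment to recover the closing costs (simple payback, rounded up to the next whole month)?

Current payment = 45,500 × 17.25%/12 / (1 − (1+0.0143750)^−72) = $1,018.56.
Refinanced payment = 28,469.37 × 0.0129167 / (1 − (1+0.0129167)^−60) = $684.78.
Monthly savings = $1,018.56 − $684.78 = $333.78.
Break-even = $800.00 / $333.78 = 2.40 → 3 months.

3 months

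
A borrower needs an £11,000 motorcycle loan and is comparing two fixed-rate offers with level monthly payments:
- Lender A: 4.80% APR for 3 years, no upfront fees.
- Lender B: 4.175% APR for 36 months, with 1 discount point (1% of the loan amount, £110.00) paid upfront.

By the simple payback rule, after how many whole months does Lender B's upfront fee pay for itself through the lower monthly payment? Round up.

Lender A: monthly rate = 4.8%/12 = 0.0040000; payment = 11,000 × 0.0040000 / (1 − (1+0.0040000)^−36) = £328.69.
Lender B: at 4.175% the monthly rate is 0.0034792, so the payment is 11,000 × 0.0034792 / (1 − 1.0034792^−36) = £325.62.
Monthly savings = £328.69 − £325.62 = £3.07.
Break-even = £110.00 / £3.07 = 35.83 → 36 months.

36 months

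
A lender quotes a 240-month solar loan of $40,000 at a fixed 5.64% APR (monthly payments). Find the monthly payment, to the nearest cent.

$278.33

At 5.64% the monthly rate is 0.0047000, so the payment is 40,000 × 0.0047000 / (1 − 1.0047000^−240) = $278.33.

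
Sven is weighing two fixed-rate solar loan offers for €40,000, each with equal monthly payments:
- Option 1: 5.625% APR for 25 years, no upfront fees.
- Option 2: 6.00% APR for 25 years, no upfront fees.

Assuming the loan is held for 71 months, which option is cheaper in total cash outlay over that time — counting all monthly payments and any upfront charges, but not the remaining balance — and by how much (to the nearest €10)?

Option 1 by €650

Option 1: monthly rate = 5.625%/12 = 0.0046875; payment = 40,000 × 0.0046875 / (1 − (1+0.0046875)^−300) = €248.63.
Option 2: monthly rate = 6%/12 = 0.0050000; payment = 40,000 × 0.0050000 / (1 − (1+0.0050000)^−300) = €257.72.
Over 71 months: Option 1 costs 71 × €248.63 = €17,652.73; Option 2 costs 71 × €257.72 = €18,298.12.
Option 1 is cheaper by €18,298.12 − €17,652.73 = €645.39.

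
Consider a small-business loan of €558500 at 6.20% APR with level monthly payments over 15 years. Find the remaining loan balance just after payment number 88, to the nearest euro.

With monthly rate i = 6.2%/12 = 0.0051667, the balance after k of n payments is P · [(1+i)^n − (1+i)^k] / [(1+i)^n − 1].
(1+0.0051667)^180 = 2.52844817 and (1+0.0051667)^88 = 1.57380482, so the balance is 558,500 × (2.52844817 − 1.57380482) / (2.52844817 − 1) = €348,829.83.

€348,830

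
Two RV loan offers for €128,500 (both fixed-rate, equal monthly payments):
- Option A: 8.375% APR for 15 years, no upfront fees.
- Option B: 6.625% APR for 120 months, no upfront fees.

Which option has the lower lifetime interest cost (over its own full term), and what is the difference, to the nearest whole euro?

Option A: at 8.375% the monthly rate is 0.0069792, so the payment is 128,500 × 0.0069792 / (1 − 1.0069792^−180) = €1,255.99.
Total interest on Option A = 180 × €1,255.99 − €128,500 = €97,578.20.
Option B: at 6.625% the monthly rate is 0.0055208, so the payment is 128,500 × 0.0055208 / (1 − 1.0055208^−120) = €1,467.28.
Total interest on Option B = 120 × €1,467.28 − €128,500 = €47,573.60.
Option B is lower by €50,004.60.

Option B by €50,005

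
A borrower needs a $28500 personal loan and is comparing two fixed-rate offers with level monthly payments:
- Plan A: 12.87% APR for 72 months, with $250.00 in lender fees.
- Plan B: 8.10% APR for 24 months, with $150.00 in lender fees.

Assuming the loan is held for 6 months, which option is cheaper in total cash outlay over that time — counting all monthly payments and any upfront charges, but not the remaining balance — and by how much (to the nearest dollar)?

Plan A by $4,221

Plan A: monthly rate = 12.87%/12 = 0.0107250; payment = 28,500 × 0.0107250 / (1 − (1+0.0107250)^−72) = $570.16.
Plan B: monthly rate = 8.1%/12 = 0.0067500; payment = 28,500 × 0.0067500 / (1 − (1+0.0067500)^−24) = $1,290.28.
Over 6 months: Plan A costs 6 × $570.16 + $250.00 = $3,670.96; Plan B costs 6 × $1,290.28 + $150.00 = $7,891.68.
Plan A is cheaper by $7,891.68 − $3,670.96 = $4,220.72.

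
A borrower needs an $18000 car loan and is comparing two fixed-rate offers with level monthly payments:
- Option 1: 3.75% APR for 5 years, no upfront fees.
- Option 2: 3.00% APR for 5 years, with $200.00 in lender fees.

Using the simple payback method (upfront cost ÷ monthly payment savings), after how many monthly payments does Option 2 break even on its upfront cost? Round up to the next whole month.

Option 1: at 3.75% the monthly rate is 0.0031250, so the payment is 18,000 × 0.0031250 / (1 − 1.0031250^−60) = $329.47.
Option 2: at 3.00% the monthly rate is 0.0025000, so the payment is 18,000 × 0.0025000 / (1 − 1.0025000^−60) = $323.44.
Monthly savings = $329.47 − $323.44 = $6.03.
Break-even = $200.00 / $6.03 = 33.17 → 34 months.

34 months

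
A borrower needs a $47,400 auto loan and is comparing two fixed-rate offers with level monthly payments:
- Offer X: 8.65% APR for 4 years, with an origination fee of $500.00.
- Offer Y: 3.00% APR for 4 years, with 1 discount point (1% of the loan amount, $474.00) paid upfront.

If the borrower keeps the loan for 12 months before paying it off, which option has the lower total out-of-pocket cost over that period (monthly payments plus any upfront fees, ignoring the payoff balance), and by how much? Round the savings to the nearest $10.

Offer Y by $1,500

Offer X: at 8.65% the monthly rate is 0.0072083, so the payment is 47,400 × 0.0072083 / (1 − 1.0072083^−48) = $1,171.69.
Offer Y: monthly rate = 3%/12 = 0.0025000; payment = 47,400 × 0.0025000 / (1 − (1+0.0025000)^−48) = $1,049.17.
Over 12 months: Offer X costs 12 × $1,171.69 + $500.00 = $14,560.28; Offer Y costs 12 × $1,049.17 + $474.00 = $13,064.04.
Offer Y is cheaper by $14,560.28 − $13,064.04 = $1,496.24.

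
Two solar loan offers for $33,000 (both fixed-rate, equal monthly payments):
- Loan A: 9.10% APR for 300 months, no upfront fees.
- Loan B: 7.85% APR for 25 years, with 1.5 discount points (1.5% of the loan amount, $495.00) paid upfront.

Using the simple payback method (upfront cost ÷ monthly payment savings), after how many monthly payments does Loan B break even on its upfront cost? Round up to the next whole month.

18 months

Loan A: monthly rate = 9.1%/12 = 0.0075833; payment = 33,000 × 0.0075833 / (1 − (1+0.0075833)^−300) = $279.20.
Loan B: at 7.85% the monthly rate is 0.0065417, so the payment is 33,000 × 0.0065417 / (1 − 1.0065417^−300) = $251.43.
Monthly savings = $279.20 − $251.43 = $27.77.
Break-even = $495.00 / $27.77 = 17.82 → 18 months.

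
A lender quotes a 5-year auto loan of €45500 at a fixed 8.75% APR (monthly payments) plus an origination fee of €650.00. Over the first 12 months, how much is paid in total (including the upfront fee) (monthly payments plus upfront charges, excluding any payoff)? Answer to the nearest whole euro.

€11,918

Monthly rate = 8.75%/12 = 0.0072917; payment = 45,500 × 0.0072917 / (1 − (1+0.0072917)^−60) = €938.99.
Total outlay = 12 × €938.99 + €650.00 = €11,917.88.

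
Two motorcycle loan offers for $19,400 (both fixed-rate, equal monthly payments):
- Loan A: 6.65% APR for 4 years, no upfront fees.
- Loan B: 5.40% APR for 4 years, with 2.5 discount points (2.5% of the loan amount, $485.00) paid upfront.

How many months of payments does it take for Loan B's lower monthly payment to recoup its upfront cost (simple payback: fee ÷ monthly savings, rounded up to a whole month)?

44 months

Loan A: monthly rate = 6.65%/12 = 0.0055417; payment = 19,400 × 0.0055417 / (1 − (1+0.0055417)^−48) = $461.41.
Loan B: monthly rate = 5.4%/12 = 0.0045000; payment = 19,400 × 0.0045000 / (1 − (1+0.0045000)^−48) = $450.29.
Monthly savings = $461.41 − $450.29 = $11.12.
Break-even = $485.00 / $11.12 = 43.62 → 44 months.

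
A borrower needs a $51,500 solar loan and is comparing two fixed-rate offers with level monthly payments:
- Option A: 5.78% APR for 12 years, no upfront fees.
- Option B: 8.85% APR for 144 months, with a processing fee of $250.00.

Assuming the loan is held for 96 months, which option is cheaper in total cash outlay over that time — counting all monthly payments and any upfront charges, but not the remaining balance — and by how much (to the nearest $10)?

Option A: at 5.78% the monthly rate is 0.0048167, so the payment is 51,500 × 0.0048167 / (1 − 1.0048167^−144) = $496.72.
Option B: monthly rate = 8.85%/12 = 0.0073750; payment = 51,500 × 0.0073750 / (1 − (1+0.0073750)^−144) = $581.74.
Over 96 months: Option A costs 96 × $496.72 = $47,685.12; Option B costs 96 × $581.74 + $250.00 = $56,097.04.
Option A is cheaper by $56,097.04 − $47,685.12 = $8,411.92.

Option A by $8,410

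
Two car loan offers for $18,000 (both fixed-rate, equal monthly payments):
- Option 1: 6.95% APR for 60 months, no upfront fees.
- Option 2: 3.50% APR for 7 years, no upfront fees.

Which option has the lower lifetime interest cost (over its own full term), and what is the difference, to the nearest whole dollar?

Option 1: monthly rate = 6.95%/12 = 0.0057917; payment = 18,000 × 0.0057917 / (1 − (1+0.0057917)^−60) = $356.00.
Total interest on Option 1 = 60 × $356.00 − $18,000 = $3,360.00.
Option 2: monthly rate = 3.5%/12 = 0.0029167; payment = 18,000 × 0.0029167 / (1 − (1+0.0029167)^−84) = $241.92.
Total interest on Option 2 = 84 × $241.92 − $18,000 = $2,321.28.
Option 2 is lower by $1,038.72.

Option 2 by $1,039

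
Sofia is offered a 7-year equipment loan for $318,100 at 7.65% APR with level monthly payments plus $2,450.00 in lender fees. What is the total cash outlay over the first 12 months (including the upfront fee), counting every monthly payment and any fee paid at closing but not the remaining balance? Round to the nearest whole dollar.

At 7.65% the monthly rate is 0.0063750, so the payment is 318,100 × 0.0063750 / (1 − 1.0063750^−84) = $4,902.69.
Total outlay = 12 × $4,902.69 + $2,450.00 = $61,282.28.

$61,282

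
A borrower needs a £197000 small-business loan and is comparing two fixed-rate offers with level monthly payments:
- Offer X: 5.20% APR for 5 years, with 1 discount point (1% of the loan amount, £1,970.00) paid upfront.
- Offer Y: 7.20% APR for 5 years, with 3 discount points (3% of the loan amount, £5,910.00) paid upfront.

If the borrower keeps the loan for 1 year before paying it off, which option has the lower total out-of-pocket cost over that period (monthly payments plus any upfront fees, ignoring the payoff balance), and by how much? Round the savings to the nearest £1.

Offer X: at 5.20% the monthly rate is 0.0043333, so the payment is 197,000 × 0.0043333 / (1 − 1.0043333^−60) = £3,735.71.
Offer Y: at 7.20% the monthly rate is 0.0060000, so the payment is 197,000 × 0.0060000 / (1 − 1.0060000^−60) = £3,919.45.
Over 12 months: Offer X costs 12 × £3,735.71 + £1,970.00 = £46,798.52; Offer Y costs 12 × £3,919.45 + £5,910.00 = £52,943.40.
Offer X is cheaper by £52,943.40 − £46,798.52 = £6,144.88.

Offer X by £6,145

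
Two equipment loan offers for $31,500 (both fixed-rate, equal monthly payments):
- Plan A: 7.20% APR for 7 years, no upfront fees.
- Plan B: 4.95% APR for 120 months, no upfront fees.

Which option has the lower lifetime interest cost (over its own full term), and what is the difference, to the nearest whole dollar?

Plan B by $194

Plan A: at 7.20% the monthly rate is 0.0060000, so the payment is 31,500 × 0.0060000 / (1 − 1.0060000^−84) = $478.51.
Total interest on Plan A = 84 × $478.51 − $31,500 = $8,694.84.
Plan B: monthly rate = 4.95%/12 = 0.0041250; payment = 31,500 × 0.0041250 / (1 − (1+0.0041250)^−120) = $333.34.
Total interest on Plan B = 120 × $333.34 − $31,500 = $8,500.80.
Plan B is lower by $194.04.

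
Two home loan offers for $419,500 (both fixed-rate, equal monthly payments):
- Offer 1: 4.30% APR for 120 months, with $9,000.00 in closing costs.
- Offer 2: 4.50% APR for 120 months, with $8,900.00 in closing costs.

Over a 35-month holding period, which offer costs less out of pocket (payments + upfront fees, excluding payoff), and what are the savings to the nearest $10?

Offer 1: monthly rate = 4.3%/12 = 0.0035833; payment = 419,500 × 0.0035833 / (1 − (1+0.0035833)^−120) = $4,307.30.
Offer 2: at 4.50% the monthly rate is 0.0037500, so the payment is 419,500 × 0.0037500 / (1 − 1.0037500^−120) = $4,347.63.
Over 35 months: Offer 1 costs 35 × $4,307.30 + $9,000.00 = $159,755.50; Offer 2 costs 35 × $4,347.63 + $8,900.00 = $161,067.05.
Offer 1 is cheaper by $161,067.05 − $159,755.50 = $1,311.55.

Offer 1 by $1,310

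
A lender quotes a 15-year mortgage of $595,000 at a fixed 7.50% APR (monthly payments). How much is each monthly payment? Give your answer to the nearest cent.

$5,515.72

Monthly rate = 7.5%/12 = 0.0062500; payment = 595,000 × 0.0062500 / (1 − (1+0.0062500)^−180) = $5,515.72.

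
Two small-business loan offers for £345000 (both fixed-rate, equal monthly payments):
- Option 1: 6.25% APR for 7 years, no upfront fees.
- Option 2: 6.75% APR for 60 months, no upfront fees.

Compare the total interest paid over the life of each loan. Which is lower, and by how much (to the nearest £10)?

Option 2 by £19,390

Option 1: at 6.25% the monthly rate is 0.0052083, so the payment is 345,000 × 0.0052083 / (1 − 1.0052083^−84) = £5,081.40.
Total interest on Option 1 = 84 × £5,081.40 − £345,000 = £81,837.60.
Option 2: at 6.75% the monthly rate is 0.0056250, so the payment is 345,000 × 0.0056250 / (1 − 1.0056250^−60) = £6,790.79.
Total interest on Option 2 = 60 × £6,790.79 − £345,000 = £62,447.40.
Option 2 is lower by £19,390.20.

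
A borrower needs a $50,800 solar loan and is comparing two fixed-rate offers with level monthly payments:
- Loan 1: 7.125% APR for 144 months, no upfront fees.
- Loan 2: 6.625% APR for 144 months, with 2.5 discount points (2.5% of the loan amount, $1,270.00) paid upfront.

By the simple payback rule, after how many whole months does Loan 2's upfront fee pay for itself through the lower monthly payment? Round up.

Loan 1: monthly rate = 7.125%/12 = 0.0059375; payment = 50,800 × 0.0059375 / (1 − (1+0.0059375)^−144) = $525.81.
Loan 2: at 6.625% the monthly rate is 0.0055208, so the payment is 50,800 × 0.0055208 / (1 − 1.0055208^−144) = $512.32.
Monthly savings = $525.81 − $512.32 = $13.49.
Break-even = $1,270.00 / $13.49 = 94.14 → 95 months.

95 months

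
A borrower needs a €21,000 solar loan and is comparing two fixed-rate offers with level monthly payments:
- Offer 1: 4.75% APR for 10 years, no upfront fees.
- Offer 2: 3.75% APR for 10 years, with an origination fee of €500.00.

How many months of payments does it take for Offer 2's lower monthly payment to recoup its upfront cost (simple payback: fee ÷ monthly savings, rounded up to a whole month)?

50 months

Offer 1: at 4.75% the monthly rate is 0.0039583, so the payment is 21,000 × 0.0039583 / (1 − 1.0039583^−120) = €220.18.
Offer 2: at 3.75% the monthly rate is 0.0031250, so the payment is 21,000 × 0.0031250 / (1 − 1.0031250^−120) = €210.13.
Monthly savings = €220.18 − €210.13 = €10.05.
Break-even = €500.00 / €10.05 = 49.75 → 50 months.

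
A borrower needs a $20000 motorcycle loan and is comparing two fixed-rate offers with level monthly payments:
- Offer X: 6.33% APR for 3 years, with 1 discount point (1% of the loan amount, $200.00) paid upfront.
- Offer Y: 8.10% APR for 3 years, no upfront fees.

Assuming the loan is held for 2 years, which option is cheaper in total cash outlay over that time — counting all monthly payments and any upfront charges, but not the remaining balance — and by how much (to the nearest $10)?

Offer X by $190

Offer X: at 6.33% the monthly rate is 0.0052750, so the payment is 20,000 × 0.0052750 / (1 − 1.0052750^−36) = $611.43.
Offer Y: at 8.10% the monthly rate is 0.0067500, so the payment is 20,000 × 0.0067500 / (1 − 1.0067500^−36) = $627.65.
Over 24 months: Offer X costs 24 × $611.43 + $200.00 = $14,874.32; Offer Y costs 24 × $627.65 = $15,063.60.
Offer X is cheaper by $15,063.60 − $14,874.32 = $189.28.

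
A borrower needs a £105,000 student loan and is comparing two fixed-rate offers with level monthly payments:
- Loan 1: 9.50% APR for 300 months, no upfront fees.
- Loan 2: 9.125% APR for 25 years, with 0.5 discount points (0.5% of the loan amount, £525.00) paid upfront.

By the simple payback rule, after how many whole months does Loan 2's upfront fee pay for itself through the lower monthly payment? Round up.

20 months

Loan 1: monthly rate = 9.5%/12 = 0.0079167; payment = 105,000 × 0.0079167 / (1 − (1+0.0079167)^−300) = £917.38.
Loan 2: at 9.125% the monthly rate is 0.0076042, so the payment is 105,000 × 0.0076042 / (1 − 1.0076042^−300) = £890.16.
Monthly savings = £917.38 − £890.16 = £27.22.
Break-even = £525.00 / £27.22 = 19.29 → 20 months.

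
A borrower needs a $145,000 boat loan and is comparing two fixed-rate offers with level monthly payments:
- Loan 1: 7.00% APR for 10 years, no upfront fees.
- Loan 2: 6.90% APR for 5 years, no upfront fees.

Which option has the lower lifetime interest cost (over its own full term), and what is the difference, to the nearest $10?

Loan 2 by $30,170

Loan 1: at 7.00% the monthly rate is 0.0058333, so the payment is 145,000 × 0.0058333 / (1 − 1.0058333^−120) = $1,683.57.
Total interest on Loan 1 = 120 × $1,683.57 − $145,000 = $57,028.40.
Loan 2: at 6.90% the monthly rate is 0.0057500, so the payment is 145,000 × 0.0057500 / (1 − 1.0057500^−60) = $2,864.34.
Total interest on Loan 2 = 60 × $2,864.34 − $145,000 = $26,860.40.
Loan 2 is lower by $30,168.00.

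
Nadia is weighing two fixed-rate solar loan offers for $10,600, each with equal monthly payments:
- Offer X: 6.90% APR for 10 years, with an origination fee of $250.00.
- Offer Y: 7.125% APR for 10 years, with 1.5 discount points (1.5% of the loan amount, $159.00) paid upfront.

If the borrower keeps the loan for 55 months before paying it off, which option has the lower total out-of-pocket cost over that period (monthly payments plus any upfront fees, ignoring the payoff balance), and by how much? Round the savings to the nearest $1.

Offer X: monthly rate = 6.9%/12 = 0.0057500; payment = 10,600 × 0.0057500 / (1 − (1+0.0057500)^−120) = $122.53.
Offer Y: monthly rate = 7.125%/12 = 0.0059375; payment = 10,600 × 0.0059375 / (1 − (1+0.0059375)^−120) = $123.76.
Over 55 months: Offer X costs 55 × $122.53 + $250.00 = $6,989.15; Offer Y costs 55 × $123.76 + $159.00 = $6,965.80.
Offer Y is cheaper by $6,989.15 − $6,965.80 = $23.35.

Offer Y by $23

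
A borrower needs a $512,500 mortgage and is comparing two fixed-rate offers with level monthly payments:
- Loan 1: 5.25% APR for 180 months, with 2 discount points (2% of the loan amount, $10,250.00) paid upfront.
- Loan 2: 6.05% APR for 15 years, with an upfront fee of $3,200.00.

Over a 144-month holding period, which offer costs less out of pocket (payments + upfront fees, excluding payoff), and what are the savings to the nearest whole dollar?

Loan 1 by $24,450

Loan 1: monthly rate = 5.25%/12 = 0.0043750; payment = 512,500 × 0.0043750 / (1 − (1+0.0043750)^−180) = $4,119.87.
Loan 2: at 6.05% the monthly rate is 0.0050417, so the payment is 512,500 × 0.0050417 / (1 − 1.0050417^−180) = $4,338.62.
Over 144 months: Loan 1 costs 144 × $4,119.87 + $10,250.00 = $603,511.28; Loan 2 costs 144 × $4,338.62 + $3,200.00 = $627,961.28.
Loan 1 is cheaper by $627,961.28 − $603,511.28 = $24,450.00.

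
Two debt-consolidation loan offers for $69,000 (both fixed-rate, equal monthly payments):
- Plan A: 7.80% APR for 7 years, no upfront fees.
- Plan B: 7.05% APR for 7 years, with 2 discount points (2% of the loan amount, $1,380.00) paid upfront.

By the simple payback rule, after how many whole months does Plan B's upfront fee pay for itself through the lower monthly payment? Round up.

Plan A: monthly rate = 7.8%/12 = 0.0065000; payment = 69,000 × 0.0065000 / (1 − (1+0.0065000)^−84) = $1,068.59.
Plan B: at 7.05% the monthly rate is 0.0058750, so the payment is 69,000 × 0.0058750 / (1 − 1.0058750^−84) = $1,043.08.
Monthly savings = $1,068.59 − $1,043.08 = $25.51.
Break-even = $1,380.00 / $25.51 = 54.10 → 55 months.

55 months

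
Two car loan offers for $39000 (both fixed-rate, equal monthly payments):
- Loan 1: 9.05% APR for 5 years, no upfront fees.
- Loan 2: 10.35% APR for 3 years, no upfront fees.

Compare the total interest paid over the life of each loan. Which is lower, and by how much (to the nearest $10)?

Loan 2 by $3,100

Loan 1: at 9.05% the monthly rate is 0.0075417, so the payment is 39,000 × 0.0075417 / (1 − 1.0075417^−60) = $810.52.
Total interest on Loan 1 = 60 × $810.52 − $39,000 = $9,631.20.
Loan 2: monthly rate = 10.35%/12 = 0.0086250; payment = 39,000 × 0.0086250 / (1 − (1+0.0086250)^−36) = $1,264.84.
Total interest on Loan 2 = 36 × $1,264.84 − $39,000 = $6,534.24.
Loan 2 is lower by $3,096.96.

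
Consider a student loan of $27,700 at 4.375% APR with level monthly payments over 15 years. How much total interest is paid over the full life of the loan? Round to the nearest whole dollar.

$10,125

Monthly rate = 4.375%/12 = 0.0036458; payment = 27,700 × 0.0036458 / (1 − (1+0.0036458)^−180) = $210.14.
Total paid = 180 × $210.14 = $37,825.20; interest = $37,825.20 − $27,700 = $10,125.20.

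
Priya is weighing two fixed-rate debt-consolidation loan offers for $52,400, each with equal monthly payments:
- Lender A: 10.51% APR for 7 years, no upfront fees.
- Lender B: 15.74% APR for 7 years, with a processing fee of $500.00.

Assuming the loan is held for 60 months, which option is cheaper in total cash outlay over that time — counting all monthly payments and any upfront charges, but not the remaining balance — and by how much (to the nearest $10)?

Lender A: monthly rate = 10.51%/12 = 0.0087583; payment = 52,400 × 0.0087583 / (1 − (1+0.0087583)^−84) = $883.77.
Lender B: at 15.74% the monthly rate is 0.0131167, so the payment is 52,400 × 0.0131167 / (1 − 1.0131167^−84) = $1,033.03.
Over 60 months: Lender A costs 60 × $883.77 = $53,026.20; Lender B costs 60 × $1,033.03 + $500.00 = $62,481.80.
Lender A is cheaper by $62,481.80 − $53,026.20 = $9,455.60.

Lender A by $9,460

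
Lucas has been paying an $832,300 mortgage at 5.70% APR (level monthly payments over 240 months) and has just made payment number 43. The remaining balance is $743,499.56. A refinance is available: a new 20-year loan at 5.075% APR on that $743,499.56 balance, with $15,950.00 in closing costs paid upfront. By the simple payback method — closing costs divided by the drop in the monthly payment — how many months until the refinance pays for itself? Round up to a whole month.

Current payment = 832,300 × 5.7%/12 / (1 − (1+0.0047500)^−240) = $5,819.71.
Refinanced payment = 743,499.56 × 0.0042292 / (1 − (1+0.0042292)^−240) = $4,937.62.
Monthly savings = $5,819.71 − $4,937.62 = $882.09.
Break-even = $15,950.00 / $882.09 = 18.08 → 19 months.

19 months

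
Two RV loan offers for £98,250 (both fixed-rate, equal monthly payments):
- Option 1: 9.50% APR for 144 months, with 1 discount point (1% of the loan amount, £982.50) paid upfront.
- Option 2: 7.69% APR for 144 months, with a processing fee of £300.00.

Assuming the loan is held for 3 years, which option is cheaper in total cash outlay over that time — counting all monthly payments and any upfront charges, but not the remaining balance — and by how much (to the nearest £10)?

Option 1: at 9.50% the monthly rate is 0.0079167, so the payment is 98,250 × 0.0079167 / (1 − 1.0079167^−144) = £1,145.96.
Option 2: monthly rate = 7.69%/12 = 0.0064083; payment = 98,250 × 0.0064083 / (1 − (1+0.0064083)^−144) = £1,046.88.
Over 36 months: Option 1 costs 36 × £1,145.96 + £982.50 = £42,237.06; Option 2 costs 36 × £1,046.88 + £300.00 = £37,987.68.
Option 2 is cheaper by £42,237.06 − £37,987.68 = £4,249.38.

Option 2 by £4,250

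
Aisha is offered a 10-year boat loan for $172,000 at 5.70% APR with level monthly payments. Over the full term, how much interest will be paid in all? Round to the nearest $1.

Monthly rate = 5.7%/12 = 0.0047500; payment = 172,000 × 0.0047500 / (1 − (1+0.0047500)^−120) = $1,883.74.
Total paid = 120 × $1,883.74 = $226,048.80; interest = $226,048.80 − $172,000 = $54,048.80.

$54,049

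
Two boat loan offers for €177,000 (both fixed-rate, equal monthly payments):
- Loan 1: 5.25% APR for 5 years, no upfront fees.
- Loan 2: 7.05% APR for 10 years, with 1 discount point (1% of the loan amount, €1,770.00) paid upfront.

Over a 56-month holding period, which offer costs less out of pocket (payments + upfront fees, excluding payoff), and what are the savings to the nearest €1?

Loan 1: monthly rate = 5.25%/12 = 0.0043750; payment = 177,000 × 0.0043750 / (1 − (1+0.0043750)^−60) = €3,360.52.
Loan 2: at 7.05% the monthly rate is 0.0058750, so the payment is 177,000 × 0.0058750 / (1 − 1.0058750^−120) = €2,059.68.
Over 56 months: Loan 1 costs 56 × €3,360.52 = €188,189.12; Loan 2 costs 56 × €2,059.68 + €1,770.00 = €117,112.08.
Loan 2 is cheaper by €188,189.12 − €117,112.08 = €71,077.04.

Loan 2 by €71,077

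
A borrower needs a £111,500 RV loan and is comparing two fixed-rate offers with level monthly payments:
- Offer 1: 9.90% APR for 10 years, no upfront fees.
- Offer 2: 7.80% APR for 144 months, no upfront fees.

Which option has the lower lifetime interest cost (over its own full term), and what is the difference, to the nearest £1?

Offer 1: at 9.90% the monthly rate is 0.0082500, so the payment is 111,500 × 0.0082500 / (1 − 1.0082500^−120) = £1,467.31.
Total interest on Offer 1 = 120 × £1,467.31 − £111,500 = £64,577.20.
Offer 2: at 7.80% the monthly rate is 0.0065000, so the payment is 111,500 × 0.0065000 / (1 − 1.0065000^−144) = £1,194.74.
Total interest on Offer 2 = 144 × £1,194.74 − £111,500 = £60,542.56.
Offer 2 is lower by £4,034.64.

Offer 2 by £4,035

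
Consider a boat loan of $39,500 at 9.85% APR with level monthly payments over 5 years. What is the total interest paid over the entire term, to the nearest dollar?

$10,681

Monthly rate = 9.85%/12 = 0.0082083; payment = 39,500 × 0.0082083 / (1 − (1+0.0082083)^−60) = $836.35.
Total paid = 60 × $836.35 = $50,181.00; interest = $50,181.00 − $39,500 = $10,681.00.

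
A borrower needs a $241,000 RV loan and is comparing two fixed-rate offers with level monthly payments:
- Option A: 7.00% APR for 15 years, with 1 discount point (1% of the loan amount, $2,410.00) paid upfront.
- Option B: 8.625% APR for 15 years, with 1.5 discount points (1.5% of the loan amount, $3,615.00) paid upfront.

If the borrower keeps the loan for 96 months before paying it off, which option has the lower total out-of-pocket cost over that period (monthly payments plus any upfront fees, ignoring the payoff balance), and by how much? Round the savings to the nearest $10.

Option A: at 7.00% the monthly rate is 0.0058333, so the payment is 241,000 × 0.0058333 / (1 − 1.0058333^−180) = $2,166.18.
Option B: monthly rate = 8.625%/12 = 0.0071875; payment = 241,000 × 0.0071875 / (1 − (1+0.0071875)^−180) = $2,390.91.
Over 96 months: Option A costs 96 × $2,166.18 + $2,410.00 = $210,363.28; Option B costs 96 × $2,390.91 + $3,615.00 = $233,142.36.
Option A is cheaper by $233,142.36 − $210,363.28 = $22,779.08.

Option A by $22,780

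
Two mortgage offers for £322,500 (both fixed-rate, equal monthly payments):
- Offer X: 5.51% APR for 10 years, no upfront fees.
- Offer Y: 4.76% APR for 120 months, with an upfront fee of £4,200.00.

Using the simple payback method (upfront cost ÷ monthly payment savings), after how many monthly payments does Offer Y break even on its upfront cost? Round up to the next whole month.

36 months

Offer X: at 5.51% the monthly rate is 0.0045917, so the payment is 322,500 × 0.0045917 / (1 − 1.0045917^−120) = £3,501.57.
Offer Y: monthly rate = 4.76%/12 = 0.0039667; payment = 322,500 × 0.0039667 / (1 − (1+0.0039667)^−120) = £3,382.91.
Monthly savings = £3,501.57 − £3,382.91 = £118.66.
Break-even = £4,200.00 / £118.66 = 35.40 → 36 months.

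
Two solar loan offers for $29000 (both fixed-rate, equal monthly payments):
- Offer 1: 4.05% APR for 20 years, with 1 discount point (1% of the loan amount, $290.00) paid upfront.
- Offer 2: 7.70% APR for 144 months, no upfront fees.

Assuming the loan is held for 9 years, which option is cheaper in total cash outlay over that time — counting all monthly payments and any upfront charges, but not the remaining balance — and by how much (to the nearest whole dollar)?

Offer 1 by $14,037

Offer 1: at 4.05% the monthly rate is 0.0033750, so the payment is 29,000 × 0.0033750 / (1 − 1.0033750^−240) = $176.50.
Offer 2: monthly rate = 7.7%/12 = 0.0064167; payment = 29,000 × 0.0064167 / (1 − (1+0.0064167)^−144) = $309.16.
Over 108 months: Offer 1 costs 108 × $176.50 + $290.00 = $19,352.00; Offer 2 costs 108 × $309.16 = $33,389.28.
Offer 1 is cheaper by $33,389.28 − $19,352.00 = $14,037.28.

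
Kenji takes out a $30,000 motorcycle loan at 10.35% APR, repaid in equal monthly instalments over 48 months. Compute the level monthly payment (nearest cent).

At 10.35% the monthly rate is 0.0086250, so the payment is 30,000 × 0.0086250 / (1 − 1.0086250^−48) = $765.93.

$765.93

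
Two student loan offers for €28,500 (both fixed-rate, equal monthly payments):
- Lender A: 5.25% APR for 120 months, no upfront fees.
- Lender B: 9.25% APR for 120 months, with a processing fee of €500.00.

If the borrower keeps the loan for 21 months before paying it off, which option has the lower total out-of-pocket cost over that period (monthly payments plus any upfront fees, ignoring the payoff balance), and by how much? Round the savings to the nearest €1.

Lender A: monthly rate = 5.25%/12 = 0.0043750; payment = 28,500 × 0.0043750 / (1 − (1+0.0043750)^−120) = €305.78.
Lender B: at 9.25% the monthly rate is 0.0077083, so the payment is 28,500 × 0.0077083 / (1 − 1.0077083^−120) = €364.89.
Over 21 months: Lender A costs 21 × €305.78 = €6,421.38; Lender B costs 21 × €364.89 + €500.00 = €8,162.69.
Lender A is cheaper by €8,162.69 − €6,421.38 = €1,741.31.

Lender A by €1,741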